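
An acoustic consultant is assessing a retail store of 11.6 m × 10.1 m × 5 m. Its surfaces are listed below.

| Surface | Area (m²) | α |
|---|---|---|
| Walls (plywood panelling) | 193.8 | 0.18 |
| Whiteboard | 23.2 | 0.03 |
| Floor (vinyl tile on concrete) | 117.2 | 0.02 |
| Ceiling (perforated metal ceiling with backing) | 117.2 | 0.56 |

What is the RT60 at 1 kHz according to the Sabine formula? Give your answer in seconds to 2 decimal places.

0.91 s

A = Σ Sᵢαᵢ = 193.8×0.18 + 23.2×0.03 + 117.2×0.02 + 117.2×0.56 = 103.556 sabins.
Room volume: 585.8 m³.
Sabine: RT60 = 0.161 × 585.8 / 103.556 = 0.91 s.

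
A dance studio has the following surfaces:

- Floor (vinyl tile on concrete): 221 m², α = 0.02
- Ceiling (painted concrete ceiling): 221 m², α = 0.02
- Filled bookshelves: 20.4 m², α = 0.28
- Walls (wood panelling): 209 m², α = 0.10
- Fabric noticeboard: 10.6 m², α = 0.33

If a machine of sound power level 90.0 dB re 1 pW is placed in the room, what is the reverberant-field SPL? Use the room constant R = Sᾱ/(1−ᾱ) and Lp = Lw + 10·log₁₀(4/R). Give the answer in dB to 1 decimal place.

79.9 dB

Σ(Sᵢαᵢ) = 221·0.02 + 221·0.02 + 20.4·0.28 + 209·0.10 + 10.6·0.33 = 38.950; total area S = 682.0 m².
ᾱ = 0.0571, so room constant R = A/(1−ᾱ) = 41.309 m².
Lp = 90.0 + 10·log₁₀(4/41.309) = 90.0 + (-10.14) = 79.9 dB.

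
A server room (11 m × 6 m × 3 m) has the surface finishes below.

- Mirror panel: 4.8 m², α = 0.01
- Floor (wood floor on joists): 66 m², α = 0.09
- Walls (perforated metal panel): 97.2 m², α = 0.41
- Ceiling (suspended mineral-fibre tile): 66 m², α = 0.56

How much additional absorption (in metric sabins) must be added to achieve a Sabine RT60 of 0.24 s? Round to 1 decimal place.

Equivalent absorption area: A₁ = 4.8×0.01 + 66×0.09 + 97.2×0.41 + 66×0.56 = 82.800 m².
V = 198 m³. Required absorption A₂ = 0.161 × 198 / 0.24 = 132.825 sabins.
ΔA = A₂ − A₁ = 132.825 − 82.800 = 50.0 sabins.

50.0 sabins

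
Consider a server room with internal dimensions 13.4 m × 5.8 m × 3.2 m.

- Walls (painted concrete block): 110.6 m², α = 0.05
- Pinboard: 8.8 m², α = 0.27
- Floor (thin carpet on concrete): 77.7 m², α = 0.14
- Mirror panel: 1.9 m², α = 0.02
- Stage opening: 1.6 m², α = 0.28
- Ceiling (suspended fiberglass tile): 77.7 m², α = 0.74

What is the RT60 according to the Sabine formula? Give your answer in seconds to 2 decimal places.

0.52 sec

A = Σ Sᵢαᵢ = 110.6*0.05 + 8.8*0.27 + 77.7*0.14 + 1.9*0.02 + 1.6*0.28 + 77.7*0.74 = 76.768 sabins.
V = 13.4·5.8·3.2 = 248.704 m³.
RT60 = 0.161 · V / A = 0.161 × 248.704 / 76.768 = 0.52 s.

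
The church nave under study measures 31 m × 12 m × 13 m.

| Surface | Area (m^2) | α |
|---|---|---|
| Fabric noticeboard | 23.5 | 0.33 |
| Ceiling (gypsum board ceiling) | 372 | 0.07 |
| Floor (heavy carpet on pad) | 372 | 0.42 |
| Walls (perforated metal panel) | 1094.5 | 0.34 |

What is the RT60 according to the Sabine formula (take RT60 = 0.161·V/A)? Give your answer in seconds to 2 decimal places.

Summing Sᵢαᵢ: 7.755 + 26.040 + 156.240 + 372.130 → A = 562.165 sabins.
Volume V = 31 × 12 × 13 = 4836 m³.
RT60 = 0.161 · V / A = 0.161 × 4836 / 562.165 = 1.38 s.

1.38 s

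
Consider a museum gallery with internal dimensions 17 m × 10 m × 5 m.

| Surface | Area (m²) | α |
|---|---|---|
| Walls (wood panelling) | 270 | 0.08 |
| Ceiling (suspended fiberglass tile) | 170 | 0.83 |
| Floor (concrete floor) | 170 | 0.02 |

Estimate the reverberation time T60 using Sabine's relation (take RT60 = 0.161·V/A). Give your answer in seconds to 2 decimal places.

Summing Sᵢαᵢ: 21.600 + 141.100 + 3.400 → A = 166.100 sabins.
Volume V = 17 × 10 × 5 = 850 m³.
Sabine: RT60 = 0.161 × 850 / 166.100 = 0.82 s.

0.82 s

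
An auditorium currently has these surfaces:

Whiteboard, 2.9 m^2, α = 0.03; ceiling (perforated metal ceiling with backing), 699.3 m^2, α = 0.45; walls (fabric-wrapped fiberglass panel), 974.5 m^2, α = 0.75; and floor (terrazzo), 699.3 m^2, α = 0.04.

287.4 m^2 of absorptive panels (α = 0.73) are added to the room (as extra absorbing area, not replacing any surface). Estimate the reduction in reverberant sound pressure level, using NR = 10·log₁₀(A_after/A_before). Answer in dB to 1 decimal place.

Summing Sᵢαᵢ: 0.087 + 314.685 + 730.875 + 27.972 → A_before = 1073.619 sabins.
Added absorption = 287.4 × 0.73 = 209.802 sabins.
A_after = 1073.619 + 209.802 = 1283.421 sabins.
Reduction = 10 log₁₀(A_after/A_before) = 10 log₁₀(1.1954) = 0.8 dB.

0.8 dB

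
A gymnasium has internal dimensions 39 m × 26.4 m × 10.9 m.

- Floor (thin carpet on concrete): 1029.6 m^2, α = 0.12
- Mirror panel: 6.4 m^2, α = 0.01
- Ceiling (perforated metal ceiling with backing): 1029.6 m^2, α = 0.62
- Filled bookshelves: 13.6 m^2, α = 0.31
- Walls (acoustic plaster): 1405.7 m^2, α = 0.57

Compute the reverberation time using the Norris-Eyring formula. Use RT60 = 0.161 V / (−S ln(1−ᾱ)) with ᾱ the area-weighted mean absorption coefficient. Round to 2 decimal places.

0.87 sec

Total surface area S = 1029.6 + 6.4 + 1029.6 + 13.6 + 1405.7 = 3484.9 m^2.
Σ(Sᵢαᵢ) = 1029.6×0.12 + 6.4×0.01 + 1029.6×0.62 + 13.6×0.31 + 1405.7×0.57 = 1567.433.
Mean coefficient ᾱ = A/S = 0.4498.
Eyring denominator: −S ln(1−ᾱ) = 2082.135.
V = 39 × 26.4 × 10.9 = 11222.64 m³.
T = 0.161·V/[−S·ln(1−ᾱ)] = 0.161·11222.64/2082.135 = 0.87 s.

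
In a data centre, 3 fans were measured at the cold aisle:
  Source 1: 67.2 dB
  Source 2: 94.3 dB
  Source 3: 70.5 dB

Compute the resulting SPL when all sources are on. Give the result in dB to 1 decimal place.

Converting to relative power and adding: 10^(67.2/10) + 10^(94.3/10) + 10^(70.5/10) = 2.708e+09.
Back to dB: 10·log₁₀ Σ = 94.3 dB.

94.3 dB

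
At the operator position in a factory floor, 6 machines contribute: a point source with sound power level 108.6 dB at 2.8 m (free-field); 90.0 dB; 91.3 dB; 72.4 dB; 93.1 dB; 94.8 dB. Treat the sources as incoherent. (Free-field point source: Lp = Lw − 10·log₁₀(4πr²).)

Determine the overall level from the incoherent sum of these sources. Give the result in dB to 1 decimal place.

Source at 2.8 m: Lp = 108.6 − 10·log₁₀(4π·2.8²) = 108.6 − 10·log₁₀(98.520) = 88.7 dB.
Σ 10^(Lᵢ/10) = 8.169e+09.
Back to dB: 10·log₁₀ Σ = 99.1 dB.

99.1 dB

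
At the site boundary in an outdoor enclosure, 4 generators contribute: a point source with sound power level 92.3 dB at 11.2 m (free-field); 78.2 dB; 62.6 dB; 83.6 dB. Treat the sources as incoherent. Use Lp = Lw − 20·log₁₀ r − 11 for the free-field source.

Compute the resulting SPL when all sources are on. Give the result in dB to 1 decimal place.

Source at 11.2 m: Lp = 92.3 − 20·log₁₀(11.2) − 11 = 60.3 dB.
Σ 10^(Lᵢ/10) = 2.98e+08.
Back to dB: 10·log₁₀ Σ = 84.7 dB.

84.7 dB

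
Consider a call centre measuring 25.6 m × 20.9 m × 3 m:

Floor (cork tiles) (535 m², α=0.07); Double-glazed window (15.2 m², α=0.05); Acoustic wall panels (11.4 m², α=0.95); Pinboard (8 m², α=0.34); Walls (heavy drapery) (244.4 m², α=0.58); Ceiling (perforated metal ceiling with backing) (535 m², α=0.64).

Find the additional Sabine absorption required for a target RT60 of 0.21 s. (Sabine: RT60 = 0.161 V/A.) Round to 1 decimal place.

694.7 sabins

A₁ = Σ Sᵢαᵢ = 535·0.07 + 15.2·0.05 + 11.4·0.95 + 8·0.34 + 244.4·0.58 + 535·0.64 = 535.912 sabins.
Target A₂ = 0.161·1605.12/0.21 = 1230.592 sabins (V = 1605.12 m³).
ΔA = A₂ − A₁ = 1230.592 − 535.912 = 694.7 sabins.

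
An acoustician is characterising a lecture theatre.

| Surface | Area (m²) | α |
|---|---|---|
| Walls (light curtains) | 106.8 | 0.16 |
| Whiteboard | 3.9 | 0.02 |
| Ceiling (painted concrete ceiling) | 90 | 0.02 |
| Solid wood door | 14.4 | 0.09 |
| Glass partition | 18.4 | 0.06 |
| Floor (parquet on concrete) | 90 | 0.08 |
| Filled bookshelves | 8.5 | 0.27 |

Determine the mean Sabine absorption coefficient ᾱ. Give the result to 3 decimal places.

S = Σ Sᵢ = 106.8 + 3.9 + 90 + 14.4 + 18.4 + 90 + 8.5 = 332.0 m².
Σ(Sᵢαᵢ) = 106.8·0.16 + 3.9·0.02 + 90·0.02 + 14.4·0.09 + 18.4·0.06 + 90·0.08 + 8.5·0.27 = 30.861.
ᾱ = A/S = 0.093.

0.093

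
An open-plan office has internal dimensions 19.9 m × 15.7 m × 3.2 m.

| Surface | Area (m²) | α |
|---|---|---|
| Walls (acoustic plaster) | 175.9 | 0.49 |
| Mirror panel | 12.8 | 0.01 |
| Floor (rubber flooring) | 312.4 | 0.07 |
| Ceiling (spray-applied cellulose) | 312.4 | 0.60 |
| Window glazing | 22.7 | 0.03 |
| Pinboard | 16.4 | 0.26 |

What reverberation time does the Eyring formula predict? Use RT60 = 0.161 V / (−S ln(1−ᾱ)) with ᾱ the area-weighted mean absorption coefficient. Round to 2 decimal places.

Total surface area S = 175.9 + 12.8 + 312.4 + 312.4 + 22.7 + 16.4 = 852.6 m².
Absorption A = 175.9×0.49 + 12.8×0.01 + 312.4×0.07 + 312.4×0.60 + 22.7×0.03 + 16.4×0.26 = 300.572 sabins.
ᾱ = 300.572 / 852.6 = 0.3525.
−S·ln(1−ᾱ) = −852.6 × ln(1 − 0.3525) = 370.571.
V = 19.9 × 15.7 × 3.2 = 999.776 m³.
T = 0.161·V/[−S·ln(1−ᾱ)] = 0.161·999.776/370.571 = 0.43 s.

0.43 s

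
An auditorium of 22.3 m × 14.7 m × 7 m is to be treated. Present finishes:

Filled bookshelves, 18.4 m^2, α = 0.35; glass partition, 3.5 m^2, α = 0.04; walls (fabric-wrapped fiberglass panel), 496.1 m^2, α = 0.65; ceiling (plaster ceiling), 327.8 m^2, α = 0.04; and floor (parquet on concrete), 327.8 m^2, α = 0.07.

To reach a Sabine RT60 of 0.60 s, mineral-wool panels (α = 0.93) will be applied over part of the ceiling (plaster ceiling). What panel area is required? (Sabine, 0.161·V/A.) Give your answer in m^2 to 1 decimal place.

281.6

A₁ = Σ Sᵢαᵢ = 18.4·0.35 + 3.5·0.04 + 496.1·0.65 + 327.8·0.04 + 327.8·0.07 = 365.103 sabins.
Required A₂ = 0.161·2294.67/0.60 = 615.736 sabins.
Absorption to add: 615.736 − 365.103 = 250.633 sabins.
Net gain per m^2: Δα = 0.93 − 0.04 = 0.89.
Panel area = 250.633 / 0.89 = 281.6 m^2.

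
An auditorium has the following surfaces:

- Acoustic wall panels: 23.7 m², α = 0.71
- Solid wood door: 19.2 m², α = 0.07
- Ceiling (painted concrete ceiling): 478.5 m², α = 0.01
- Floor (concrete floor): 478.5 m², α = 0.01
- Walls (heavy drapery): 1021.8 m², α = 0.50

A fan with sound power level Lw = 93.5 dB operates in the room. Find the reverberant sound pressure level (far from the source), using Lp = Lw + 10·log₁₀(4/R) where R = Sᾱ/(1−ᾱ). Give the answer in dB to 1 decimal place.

Σ(Sᵢαᵢ) = 23.7·0.71 + 19.2·0.07 + 478.5·0.01 + 478.5·0.01 + 1021.8·0.50 = 538.641; total area S = 2021.7 m².
ᾱ = 0.2664, so room constant R = A/(1−ᾱ) = 734.243 m².
Lp = Lw + 10 log₁₀(4/R) = 93.5 -22.64 = 70.9 dB.

70.9 dB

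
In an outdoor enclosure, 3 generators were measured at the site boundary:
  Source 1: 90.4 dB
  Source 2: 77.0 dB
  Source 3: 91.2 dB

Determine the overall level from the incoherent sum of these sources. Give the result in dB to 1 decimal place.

Converting to relative power and adding: 10^(90.4/10) + 10^(77.0/10) + 10^(91.2/10) = 2.465e+09.
L_total = 10·log₁₀(2.465e+09) = 93.9 dB.

93.9 dB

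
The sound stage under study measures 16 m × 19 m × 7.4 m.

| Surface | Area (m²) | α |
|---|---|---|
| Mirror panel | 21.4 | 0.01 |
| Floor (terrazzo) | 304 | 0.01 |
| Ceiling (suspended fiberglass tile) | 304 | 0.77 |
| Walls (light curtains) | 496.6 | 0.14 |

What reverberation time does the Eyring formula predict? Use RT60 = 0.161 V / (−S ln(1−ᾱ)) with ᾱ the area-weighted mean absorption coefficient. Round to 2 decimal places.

Total surface area S = 21.4 + 304 + 304 + 496.6 = 1126.0 m².
Absorption A = 21.4·0.01 + 304·0.01 + 304·0.77 + 496.6·0.14 = 306.858 sabins.
Mean coefficient ᾱ = A/S = 0.2725.
Eyring denominator: −S ln(1−ᾱ) = 358.227.
V = 16 × 19 × 7.4 = 2249.6 m³.
T = 0.161·V/[−S·ln(1−ᾱ)] = 0.161·2249.6/358.227 = 1.01 s.

1.01 s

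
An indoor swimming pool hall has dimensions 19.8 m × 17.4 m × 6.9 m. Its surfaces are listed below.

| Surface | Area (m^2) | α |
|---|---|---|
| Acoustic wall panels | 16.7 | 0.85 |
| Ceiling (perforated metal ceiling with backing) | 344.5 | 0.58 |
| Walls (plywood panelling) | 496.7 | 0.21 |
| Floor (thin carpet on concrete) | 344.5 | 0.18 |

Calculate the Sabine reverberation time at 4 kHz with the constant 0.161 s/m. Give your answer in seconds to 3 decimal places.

1.006 sec

Summing Sᵢαᵢ: 14.195 + 199.810 + 104.307 + 62.010 → A = 380.322 sabins.
Room volume: 2377.188 m³.
T = 0.161 V/A = 0.161·2377.188/380.322 = 1.006 s.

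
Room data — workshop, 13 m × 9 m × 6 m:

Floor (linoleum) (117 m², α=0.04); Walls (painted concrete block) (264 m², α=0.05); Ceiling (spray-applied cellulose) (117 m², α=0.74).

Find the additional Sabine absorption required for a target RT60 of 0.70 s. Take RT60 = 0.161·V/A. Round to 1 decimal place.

Total absorption A₁ = 117×0.04 + 264×0.05 + 117×0.74
  = 4.680 + 13.200 + 86.580 = 104.460 m² sabins.
Target A₂ = 0.161·702/0.70 = 161.460 sabins (V = 702 m³).
ΔA = A₂ − A₁ = 161.460 − 104.460 = 57.0 sabins.

57.0 sabins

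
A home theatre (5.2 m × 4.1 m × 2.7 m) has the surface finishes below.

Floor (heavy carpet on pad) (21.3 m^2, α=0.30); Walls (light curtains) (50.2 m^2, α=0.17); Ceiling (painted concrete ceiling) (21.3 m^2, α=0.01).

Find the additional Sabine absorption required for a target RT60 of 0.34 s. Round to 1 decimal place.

Summing Sᵢαᵢ: 6.390 + 8.534 + 0.213 → A₁ = 15.137 sabins.
Target A₂ = 0.161·57.564/0.34 = 27.258 sabins (V = 57.564 m³).
Additional absorption ΔA = 27.258 − 15.137 = 12.1 sabins.

12.1 sabins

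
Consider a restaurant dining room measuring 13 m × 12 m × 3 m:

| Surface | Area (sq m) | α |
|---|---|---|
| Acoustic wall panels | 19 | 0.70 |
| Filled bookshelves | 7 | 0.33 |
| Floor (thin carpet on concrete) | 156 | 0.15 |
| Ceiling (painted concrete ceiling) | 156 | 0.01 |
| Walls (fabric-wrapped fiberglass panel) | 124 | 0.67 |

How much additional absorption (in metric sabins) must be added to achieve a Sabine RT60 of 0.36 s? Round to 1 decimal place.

85.7 sabins

A₁ = Σ Sᵢαᵢ = 19×0.70 + 7×0.33 + 156×0.15 + 156×0.01 + 124×0.67 = 123.650 sabins.
Target A₂ = 0.161·468/0.36 = 209.300 sabins (V = 468 m³).
Shortfall: 209.300 − 123.650 = 85.7 sabins.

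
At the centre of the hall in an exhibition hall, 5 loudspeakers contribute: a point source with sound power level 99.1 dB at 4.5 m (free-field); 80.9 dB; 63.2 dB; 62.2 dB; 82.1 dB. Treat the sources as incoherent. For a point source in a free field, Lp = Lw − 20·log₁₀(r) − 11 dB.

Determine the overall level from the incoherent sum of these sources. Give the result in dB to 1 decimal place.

Source at 4.5 m: Lp = 99.1 − 20·log₁₀(4.5) − 11 = 75.0 dB.
Sum in the linear (power) domain: Σ 10^(Lᵢ/10) = 10^(75.0/10) + 10^(80.9/10) + 10^(63.2/10) + 10^(62.2/10) + 10^(82.1/10) = 3.206e+08.
Back to dB: 10·log₁₀ Σ = 85.1 dB.

85.1 dB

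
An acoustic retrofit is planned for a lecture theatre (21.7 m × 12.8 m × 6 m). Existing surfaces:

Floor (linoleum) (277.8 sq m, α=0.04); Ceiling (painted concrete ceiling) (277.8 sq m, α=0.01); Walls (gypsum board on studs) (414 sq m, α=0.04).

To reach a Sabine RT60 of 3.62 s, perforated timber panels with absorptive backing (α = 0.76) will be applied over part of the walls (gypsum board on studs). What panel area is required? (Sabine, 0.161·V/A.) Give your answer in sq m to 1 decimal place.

Total absorption A₁ = 277.8×0.04 + 277.8×0.01 + 414×0.04
  = 11.112 + 2.778 + 16.560 = 30.450 sq m sabins.
Required A₂ = 0.161·1666.56/3.62 = 74.120 sabins.
ΔA needed = 74.120 − 30.450 = 43.670 sabins.
Each sq m of panel replacing the walls (gypsum board on studs) adds (0.76 − 0.04) = 0.72 sabins.
Panel area = 43.670 / 0.72 = 60.7 sq m.

60.7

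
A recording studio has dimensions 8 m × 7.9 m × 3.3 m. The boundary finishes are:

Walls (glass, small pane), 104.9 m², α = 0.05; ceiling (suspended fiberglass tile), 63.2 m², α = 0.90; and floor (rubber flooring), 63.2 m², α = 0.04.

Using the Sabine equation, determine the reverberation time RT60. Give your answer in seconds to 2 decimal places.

0.52 seconds

Summing Sᵢαᵢ: 5.245 + 56.880 + 2.528 → A = 64.653 sabins.
Room volume: 208.56 m³.
T = 0.161 V/A = 0.161·208.56/64.653 = 0.52 s.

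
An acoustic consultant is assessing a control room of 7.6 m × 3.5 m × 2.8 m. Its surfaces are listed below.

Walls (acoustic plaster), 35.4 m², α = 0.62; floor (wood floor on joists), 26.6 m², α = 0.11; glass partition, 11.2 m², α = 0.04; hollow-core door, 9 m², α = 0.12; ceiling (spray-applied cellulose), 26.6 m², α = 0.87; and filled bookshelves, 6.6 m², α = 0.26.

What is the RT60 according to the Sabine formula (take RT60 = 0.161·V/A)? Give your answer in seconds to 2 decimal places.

0.23 sec

Equivalent absorption area: A = 35.4×0.62 + 26.6×0.11 + 11.2×0.04 + 9×0.12 + 26.6×0.87 + 6.6×0.26 = 51.260 m².
Room volume: 74.48 m³.
Sabine: RT60 = 0.161 × 74.48 / 51.260 = 0.23 s.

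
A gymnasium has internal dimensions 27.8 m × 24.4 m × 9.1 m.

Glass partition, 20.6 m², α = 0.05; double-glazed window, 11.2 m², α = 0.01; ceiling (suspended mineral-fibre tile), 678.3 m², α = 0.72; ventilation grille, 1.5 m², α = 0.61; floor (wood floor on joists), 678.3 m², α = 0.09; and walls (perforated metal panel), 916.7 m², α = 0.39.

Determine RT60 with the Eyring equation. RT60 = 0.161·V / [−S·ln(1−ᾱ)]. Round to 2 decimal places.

S = Σ Sᵢ = 2306.6 m².
Σ(Sᵢαᵢ) = 20.6·0.05 + 11.2·0.01 + 678.3·0.72 + 1.5·0.61 + 678.3·0.09 + 916.7·0.39 = 908.993.
ᾱ = 908.993 / 2306.6 = 0.3941.
Eyring denominator: −S ln(1−ᾱ) = 1155.700.
V = 27.8 × 24.4 × 9.1 = 6172.712 m³.
T = 0.161·V/[−S·ln(1−ᾱ)] = 0.161·6172.712/1155.700 = 0.86 s.

0.86 s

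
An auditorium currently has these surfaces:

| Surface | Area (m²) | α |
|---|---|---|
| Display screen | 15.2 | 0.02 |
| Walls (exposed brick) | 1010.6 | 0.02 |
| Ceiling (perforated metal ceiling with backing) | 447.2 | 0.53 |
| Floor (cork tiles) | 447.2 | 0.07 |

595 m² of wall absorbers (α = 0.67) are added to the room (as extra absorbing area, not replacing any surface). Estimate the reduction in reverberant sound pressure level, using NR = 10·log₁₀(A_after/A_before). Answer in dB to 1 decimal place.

3.8 dB

A_before = Σ Sᵢαᵢ = 15.2·0.02 + 1010.6·0.02 + 447.2·0.53 + 447.2·0.07 = 288.836 sabins.
Treatment contributes 595·0.67 = 398.650 sabins.
New total A_after = 687.486 sabins.
Reduction = 10 log₁₀(A_after/A_before) = 10 log₁₀(2.3802) = 3.8 dB.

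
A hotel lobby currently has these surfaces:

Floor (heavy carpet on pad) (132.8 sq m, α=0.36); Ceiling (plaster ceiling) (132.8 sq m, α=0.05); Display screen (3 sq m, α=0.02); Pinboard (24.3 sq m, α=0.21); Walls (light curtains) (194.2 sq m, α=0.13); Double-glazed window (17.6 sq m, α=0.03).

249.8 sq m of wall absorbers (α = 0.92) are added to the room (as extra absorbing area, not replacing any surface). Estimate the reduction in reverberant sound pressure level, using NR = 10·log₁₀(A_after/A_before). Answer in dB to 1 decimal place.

5.7 dB

Equivalent absorption area: A_before = 132.8×0.36 + 132.8×0.05 + 3×0.02 + 24.3×0.21 + 194.2×0.13 + 17.6×0.03 = 85.385 sq m.
Treatment contributes 249.8·0.92 = 229.816 sabins.
A_after = 85.385 + 229.816 = 315.201 sabins.
NR = 10·log₁₀(315.201/85.385) = 5.7 dB.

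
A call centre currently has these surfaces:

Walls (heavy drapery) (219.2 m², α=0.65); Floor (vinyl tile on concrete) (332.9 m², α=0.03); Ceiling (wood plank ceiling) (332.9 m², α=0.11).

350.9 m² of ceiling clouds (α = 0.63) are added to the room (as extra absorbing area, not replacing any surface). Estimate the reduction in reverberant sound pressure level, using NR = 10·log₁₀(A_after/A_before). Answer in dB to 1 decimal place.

Summing Sᵢαᵢ: 142.480 + 9.987 + 36.619 → A_before = 189.086 sabins.
Added absorption = 350.9 × 0.63 = 221.067 sabins.
A_after = 189.086 + 221.067 = 410.153 sabins.
NR = 10·log₁₀(410.153/189.086) = 3.4 dB.

3.4 dB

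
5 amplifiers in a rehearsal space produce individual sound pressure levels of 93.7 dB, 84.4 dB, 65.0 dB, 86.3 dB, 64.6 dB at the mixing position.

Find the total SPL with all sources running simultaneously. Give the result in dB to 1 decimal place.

Σ 10^(Lᵢ/10) = 3.052e+09.
Back to dB: 10·log₁₀ Σ = 94.8 dB.

94.8 dB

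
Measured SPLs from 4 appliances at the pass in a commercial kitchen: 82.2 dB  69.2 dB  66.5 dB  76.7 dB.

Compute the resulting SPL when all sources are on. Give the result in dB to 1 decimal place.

Converting to relative power and adding: 10^(82.2/10) + 10^(69.2/10) + 10^(66.5/10) + 10^(76.7/10) = 2.255e+08.
Back to dB: 10·log₁₀ Σ = 83.5 dB.

83.5 dB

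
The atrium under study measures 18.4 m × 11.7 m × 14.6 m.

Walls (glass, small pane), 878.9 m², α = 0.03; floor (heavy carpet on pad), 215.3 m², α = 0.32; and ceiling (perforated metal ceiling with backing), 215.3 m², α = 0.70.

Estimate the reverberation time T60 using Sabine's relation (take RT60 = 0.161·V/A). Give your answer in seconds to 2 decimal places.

2.06 s

Equivalent absorption area: A = 878.9×0.03 + 215.3×0.32 + 215.3×0.70 = 245.973 m².
V = 18.4·11.7·14.6 = 3143.088 m³.
RT60 = 0.161 · V / A = 0.161 × 3143.088 / 245.973 = 2.06 s.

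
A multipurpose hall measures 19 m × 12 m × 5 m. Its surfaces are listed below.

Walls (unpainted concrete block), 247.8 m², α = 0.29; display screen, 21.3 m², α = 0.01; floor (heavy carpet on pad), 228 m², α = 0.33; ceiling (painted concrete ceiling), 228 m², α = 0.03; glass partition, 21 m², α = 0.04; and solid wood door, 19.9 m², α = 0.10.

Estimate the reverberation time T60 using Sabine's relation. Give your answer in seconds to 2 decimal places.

Total absorption A = 247.8·0.29 + 21.3·0.01 + 228·0.33 + 228·0.03 + 21·0.04 + 19.9·0.10
  = 71.862 + 0.213 + 75.240 + 6.840 + 0.840 + 1.990 = 156.985 m² sabins.
Room volume: 1140 m³.
T = 0.161 V/A = 0.161·1140/156.985 = 1.17 s.

1.17 s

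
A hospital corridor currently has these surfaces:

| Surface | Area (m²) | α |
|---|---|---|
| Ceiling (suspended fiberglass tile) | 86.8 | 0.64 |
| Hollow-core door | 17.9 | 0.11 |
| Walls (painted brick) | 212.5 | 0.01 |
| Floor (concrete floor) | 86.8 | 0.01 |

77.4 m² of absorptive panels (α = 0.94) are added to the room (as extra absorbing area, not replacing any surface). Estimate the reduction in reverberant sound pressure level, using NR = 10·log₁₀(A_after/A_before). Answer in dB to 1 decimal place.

3.4 dB

Summing Sᵢαᵢ: 55.552 + 1.969 + 2.125 + 0.868 → A_before = 60.514 sabins.
Added absorption = 77.4 × 0.94 = 72.756 sabins.
A_after = 60.514 + 72.756 = 133.270 sabins.
NR = 10·log₁₀(133.270/60.514) = 3.4 dB.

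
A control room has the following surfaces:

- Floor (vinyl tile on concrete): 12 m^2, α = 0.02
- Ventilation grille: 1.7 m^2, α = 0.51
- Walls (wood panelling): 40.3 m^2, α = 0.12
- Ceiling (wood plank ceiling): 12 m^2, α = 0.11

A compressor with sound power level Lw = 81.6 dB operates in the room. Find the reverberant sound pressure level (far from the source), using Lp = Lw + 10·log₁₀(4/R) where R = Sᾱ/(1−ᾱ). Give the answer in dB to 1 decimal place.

Σ(Sᵢαᵢ) = 12·0.02 + 1.7·0.51 + 40.3·0.12 + 12·0.11 = 7.263; total area S = 66.0 m^2.
ᾱ = 0.1100, so room constant R = A/(1−ᾱ) = 8.161 m^2.
Lp = 81.6 + 10·log₁₀(4/8.161) = 81.6 + (-3.10) = 78.5 dB.

78.5 dB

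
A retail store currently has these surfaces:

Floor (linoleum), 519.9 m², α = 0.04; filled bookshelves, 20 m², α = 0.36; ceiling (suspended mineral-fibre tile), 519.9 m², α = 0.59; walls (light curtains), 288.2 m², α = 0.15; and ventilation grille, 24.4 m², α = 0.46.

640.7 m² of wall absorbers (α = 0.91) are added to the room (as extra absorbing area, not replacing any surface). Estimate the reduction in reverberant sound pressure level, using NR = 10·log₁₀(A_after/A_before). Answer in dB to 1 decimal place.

A_before = Σ Sᵢαᵢ = 519.9·0.04 + 20·0.36 + 519.9·0.59 + 288.2·0.15 + 24.4·0.46 = 389.191 sabins.
Treatment contributes 640.7·0.91 = 583.037 sabins.
A_after = 389.191 + 583.037 = 972.228 sabins.
NR = 10·log₁₀(972.228/389.191) = 4.0 dB.

4.0 dB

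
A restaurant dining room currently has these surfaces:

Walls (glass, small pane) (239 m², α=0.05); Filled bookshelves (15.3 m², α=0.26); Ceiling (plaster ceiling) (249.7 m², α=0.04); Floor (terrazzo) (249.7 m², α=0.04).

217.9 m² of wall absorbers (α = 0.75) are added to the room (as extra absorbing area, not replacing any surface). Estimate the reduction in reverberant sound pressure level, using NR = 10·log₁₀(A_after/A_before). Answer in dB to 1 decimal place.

7.4 dB

Summing Sᵢαᵢ: 11.950 + 3.978 + 9.988 + 9.988 → A_before = 35.904 sabins.
Added absorption = 217.9 × 0.75 = 163.425 sabins.
A_after = 35.904 + 163.425 = 199.329 sabins.
Reduction = 10 log₁₀(A_after/A_before) = 10 log₁₀(5.5517) = 7.4 dB.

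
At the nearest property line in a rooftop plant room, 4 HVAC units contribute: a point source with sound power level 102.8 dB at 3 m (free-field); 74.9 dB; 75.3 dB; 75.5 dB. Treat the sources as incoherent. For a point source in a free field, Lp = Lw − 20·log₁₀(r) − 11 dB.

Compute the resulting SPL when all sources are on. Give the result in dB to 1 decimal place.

Source at 3 m: Lp = 102.8 − 20·log₁₀(3) − 11 = 82.3 dB.
Sum in the linear (power) domain: Σ 10^(Lᵢ/10) = 10^(82.3/10) + 10^(74.9/10) + 10^(75.3/10) + 10^(75.5/10) = 2.701e+08.
Combined level = 10 log₁₀(2.701e+08) = 84.3 dB.

84.3 dB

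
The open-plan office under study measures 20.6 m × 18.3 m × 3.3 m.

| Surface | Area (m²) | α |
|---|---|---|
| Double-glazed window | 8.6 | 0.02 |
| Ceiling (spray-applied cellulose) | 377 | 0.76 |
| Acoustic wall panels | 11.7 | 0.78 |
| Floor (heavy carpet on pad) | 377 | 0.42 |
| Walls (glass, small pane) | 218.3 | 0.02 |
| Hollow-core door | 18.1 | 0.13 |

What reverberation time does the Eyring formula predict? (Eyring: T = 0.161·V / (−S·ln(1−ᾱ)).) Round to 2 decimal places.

S = Σ Sᵢ = 1010.7 m².
Σ(Sᵢαᵢ) = 8.6×0.02 + 377×0.76 + 11.7×0.78 + 377×0.42 + 218.3×0.02 + 18.1×0.13 = 460.877.
Mean coefficient ᾱ = A/S = 0.4560.
−S·ln(1−ᾱ) = −1010.7 × ln(1 − 0.4560) = 615.320.
V = 20.6 × 18.3 × 3.3 = 1244.034 m³.
RT60 = 0.161 × 1244.034 / 615.320 = 0.33 s.

0.33 s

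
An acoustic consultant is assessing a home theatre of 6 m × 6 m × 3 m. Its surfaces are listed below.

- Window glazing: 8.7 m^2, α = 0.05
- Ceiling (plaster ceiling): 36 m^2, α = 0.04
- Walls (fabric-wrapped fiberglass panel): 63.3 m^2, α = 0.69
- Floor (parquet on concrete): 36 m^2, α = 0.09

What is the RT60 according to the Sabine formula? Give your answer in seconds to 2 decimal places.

Summing Sᵢαᵢ: 0.435 + 1.440 + 43.677 + 3.240 → A = 48.792 sabins.
Volume V = 6 × 6 × 3 = 108 m³.
Sabine: RT60 = 0.161 × 108 / 48.792 = 0.36 s.

0.36 seconds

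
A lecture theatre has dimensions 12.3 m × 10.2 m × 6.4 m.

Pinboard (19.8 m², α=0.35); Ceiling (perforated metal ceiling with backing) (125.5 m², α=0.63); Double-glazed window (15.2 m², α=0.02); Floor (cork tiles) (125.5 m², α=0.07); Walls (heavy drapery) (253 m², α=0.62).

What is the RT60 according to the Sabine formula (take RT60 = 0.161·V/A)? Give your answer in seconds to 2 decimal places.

A = Σ Sᵢαᵢ = 19.8·0.35 + 125.5·0.63 + 15.2·0.02 + 125.5·0.07 + 253·0.62 = 251.944 sabins.
Room volume: 802.944 m³.
RT60 = 0.161 · V / A = 0.161 × 802.944 / 251.944 = 0.51 s.

0.51 seconds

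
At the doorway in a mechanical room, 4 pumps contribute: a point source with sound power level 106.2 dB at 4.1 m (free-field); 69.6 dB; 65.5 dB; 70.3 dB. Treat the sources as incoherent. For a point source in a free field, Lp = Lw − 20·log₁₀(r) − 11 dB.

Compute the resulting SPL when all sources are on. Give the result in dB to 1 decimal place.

83.4 dB

Source at 4.1 m: Lp = 106.2 − 20·log₁₀(4.1) − 11 = 82.9 dB.
Sum in the linear (power) domain: Σ 10^(Lᵢ/10) = 10^(82.9/10) + 10^(69.6/10) + 10^(65.5/10) + 10^(70.3/10) = 2.184e+08.
L_total = 10·log₁₀(2.184e+08) = 83.4 dB.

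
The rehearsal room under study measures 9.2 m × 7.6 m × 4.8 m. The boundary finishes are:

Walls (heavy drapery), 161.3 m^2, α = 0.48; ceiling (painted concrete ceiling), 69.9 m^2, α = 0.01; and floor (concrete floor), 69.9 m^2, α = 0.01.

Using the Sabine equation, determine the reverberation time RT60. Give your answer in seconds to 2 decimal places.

A = Σ Sᵢαᵢ = 161.3×0.48 + 69.9×0.01 + 69.9×0.01 = 78.822 sabins.
Room volume: 335.616 m³.
T = 0.161 V/A = 0.161·335.616/78.822 = 0.69 s.

0.69 s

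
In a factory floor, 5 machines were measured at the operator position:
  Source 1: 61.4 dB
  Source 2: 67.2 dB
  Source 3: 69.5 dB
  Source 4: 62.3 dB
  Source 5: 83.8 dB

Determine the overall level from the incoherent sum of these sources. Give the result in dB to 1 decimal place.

84.1 dB

Σ 10^(Lᵢ/10) = 2.571e+08.
L_total = 10·log₁₀(2.571e+08) = 84.1 dB.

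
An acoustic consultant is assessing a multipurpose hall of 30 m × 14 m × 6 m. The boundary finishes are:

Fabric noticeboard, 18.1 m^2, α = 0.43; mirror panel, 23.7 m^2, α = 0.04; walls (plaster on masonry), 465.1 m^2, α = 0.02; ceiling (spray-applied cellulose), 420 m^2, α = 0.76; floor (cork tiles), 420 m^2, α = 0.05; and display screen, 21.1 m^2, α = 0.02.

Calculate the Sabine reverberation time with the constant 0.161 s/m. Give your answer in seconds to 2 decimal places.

1.13 s

Equivalent absorption area: A = 18.1×0.43 + 23.7×0.04 + 465.1×0.02 + 420×0.76 + 420×0.05 + 21.1×0.02 = 358.655 m^2.
Room volume: 2520 m³.
RT60 = 0.161 · V / A = 0.161 × 2520 / 358.655 = 1.13 s.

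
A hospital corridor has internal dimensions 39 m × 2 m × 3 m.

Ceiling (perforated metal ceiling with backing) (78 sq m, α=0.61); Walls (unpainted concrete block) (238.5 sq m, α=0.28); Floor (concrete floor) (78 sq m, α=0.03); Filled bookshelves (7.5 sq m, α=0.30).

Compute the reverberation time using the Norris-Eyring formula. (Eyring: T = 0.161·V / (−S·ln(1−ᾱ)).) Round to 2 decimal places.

0.27 s

Total surface area S = 78 + 238.5 + 78 + 7.5 = 402.0 sq m.
Σ(Sᵢαᵢ) = 78×0.61 + 238.5×0.28 + 78×0.03 + 7.5×0.30 = 118.950.
ᾱ = 118.950 / 402.0 = 0.2959.
Eyring denominator: −S ln(1−ᾱ) = 141.036.
V = 39 × 2 × 3 = 234 m³.
RT60 = 0.161 × 234 / 141.036 = 0.27 s.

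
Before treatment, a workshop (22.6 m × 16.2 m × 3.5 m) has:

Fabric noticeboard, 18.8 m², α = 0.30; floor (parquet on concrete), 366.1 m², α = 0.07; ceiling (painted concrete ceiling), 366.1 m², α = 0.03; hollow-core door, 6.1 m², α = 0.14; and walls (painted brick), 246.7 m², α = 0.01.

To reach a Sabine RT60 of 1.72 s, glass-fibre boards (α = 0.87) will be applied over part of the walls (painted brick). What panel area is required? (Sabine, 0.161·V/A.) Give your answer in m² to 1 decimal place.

A₁ = Σ Sᵢαᵢ = 18.8·0.30 + 366.1·0.07 + 366.1·0.03 + 6.1·0.14 + 246.7·0.01 = 45.571 sabins.
Required A₂ = 0.161·1281.42/1.72 = 119.947 sabins.
ΔA needed = 119.947 − 45.571 = 74.376 sabins.
Net gain per m²: Δα = 0.87 − 0.01 = 0.86.
Area = ΔA/Δα = 74.376/0.86 = 86.5 m².

86.5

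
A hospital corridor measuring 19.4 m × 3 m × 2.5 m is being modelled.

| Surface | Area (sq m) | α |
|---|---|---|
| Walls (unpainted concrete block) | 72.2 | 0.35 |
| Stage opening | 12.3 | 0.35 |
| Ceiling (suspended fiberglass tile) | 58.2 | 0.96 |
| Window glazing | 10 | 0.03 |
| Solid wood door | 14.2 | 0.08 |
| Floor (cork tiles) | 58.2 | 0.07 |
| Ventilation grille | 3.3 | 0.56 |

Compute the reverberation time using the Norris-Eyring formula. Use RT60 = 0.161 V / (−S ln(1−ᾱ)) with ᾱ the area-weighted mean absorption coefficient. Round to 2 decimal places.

Total surface area S = 72.2 + 12.3 + 58.2 + 10 + 14.2 + 58.2 + 3.3 = 228.4 sq m.
Σ(Sᵢαᵢ) = 72.2×0.35 + 12.3×0.35 + 58.2×0.96 + 10×0.03 + 14.2×0.08 + 58.2×0.07 + 3.3×0.56 = 92.805.
Mean coefficient ᾱ = A/S = 0.4063.
−S·ln(1−ᾱ) = −228.4 × ln(1 − 0.4063) = 119.083.
V = 19.4 × 3 × 2.5 = 145.5 m³.
RT60 = 0.161 × 145.5 / 119.083 = 0.20 s.

0.20 s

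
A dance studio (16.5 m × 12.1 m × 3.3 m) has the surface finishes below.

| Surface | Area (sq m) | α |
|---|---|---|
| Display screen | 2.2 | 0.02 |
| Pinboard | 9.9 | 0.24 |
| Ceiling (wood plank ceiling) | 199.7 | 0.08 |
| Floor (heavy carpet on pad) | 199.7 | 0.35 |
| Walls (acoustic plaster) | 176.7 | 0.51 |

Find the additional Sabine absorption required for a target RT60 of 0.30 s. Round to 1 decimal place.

Equivalent absorption area: A₁ = 2.2*0.02 + 9.9*0.24 + 199.7*0.08 + 199.7*0.35 + 176.7*0.51 = 178.408 sq m.
Target A₂ = 0.161·658.845/0.30 = 353.580 sabins (V = 658.845 m³).
Additional absorption ΔA = 353.580 − 178.408 = 175.2 sabins.

175.2 sabins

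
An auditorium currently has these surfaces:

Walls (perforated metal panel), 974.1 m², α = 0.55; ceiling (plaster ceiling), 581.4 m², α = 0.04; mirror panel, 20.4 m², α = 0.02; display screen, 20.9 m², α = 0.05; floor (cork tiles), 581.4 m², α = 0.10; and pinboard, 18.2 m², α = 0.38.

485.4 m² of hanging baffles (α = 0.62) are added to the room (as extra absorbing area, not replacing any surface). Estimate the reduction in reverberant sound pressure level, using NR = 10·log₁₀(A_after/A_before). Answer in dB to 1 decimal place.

1.7 dB

Equivalent absorption area: A_before = 974.1*0.55 + 581.4*0.04 + 20.4*0.02 + 20.9*0.05 + 581.4*0.10 + 18.2*0.38 = 625.520 m².
Added absorption = 485.4 × 0.62 = 300.948 sabins.
A_after = 625.520 + 300.948 = 926.468 sabins.
Reduction = 10 log₁₀(A_after/A_before) = 10 log₁₀(1.4811) = 1.7 dB.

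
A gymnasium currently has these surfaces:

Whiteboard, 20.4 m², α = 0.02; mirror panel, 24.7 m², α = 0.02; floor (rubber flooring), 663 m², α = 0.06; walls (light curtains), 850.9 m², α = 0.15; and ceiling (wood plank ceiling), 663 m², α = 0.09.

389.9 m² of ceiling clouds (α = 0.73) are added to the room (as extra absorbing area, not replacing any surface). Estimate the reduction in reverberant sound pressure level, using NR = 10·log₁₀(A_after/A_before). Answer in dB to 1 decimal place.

3.5 dB

Equivalent absorption area: A_before = 20.4·0.02 + 24.7·0.02 + 663·0.06 + 850.9·0.15 + 663·0.09 = 227.987 m².
Added absorption = 389.9 × 0.73 = 284.627 sabins.
New total A_after = 512.614 sabins.
NR = 10·log₁₀(512.614/227.987) = 3.5 dB.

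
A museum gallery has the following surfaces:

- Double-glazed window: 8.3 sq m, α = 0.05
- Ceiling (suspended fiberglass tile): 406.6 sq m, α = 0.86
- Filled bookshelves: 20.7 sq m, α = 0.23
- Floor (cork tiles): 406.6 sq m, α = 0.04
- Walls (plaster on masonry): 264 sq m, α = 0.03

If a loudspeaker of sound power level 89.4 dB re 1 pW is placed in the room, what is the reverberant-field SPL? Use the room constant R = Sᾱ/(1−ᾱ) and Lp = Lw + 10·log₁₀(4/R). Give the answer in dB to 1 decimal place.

Σ(Sᵢαᵢ) = 8.3·0.05 + 406.6·0.86 + 20.7·0.23 + 406.6·0.04 + 264·0.03 = 379.036; total area S = 1106.2 sq m.
ᾱ = 0.3426, so room constant R = A/(1−ᾱ) = 576.568 sq m.
Lp = Lw + 10 log₁₀(4/R) = 89.4 -21.59 = 67.8 dB.

67.8 dB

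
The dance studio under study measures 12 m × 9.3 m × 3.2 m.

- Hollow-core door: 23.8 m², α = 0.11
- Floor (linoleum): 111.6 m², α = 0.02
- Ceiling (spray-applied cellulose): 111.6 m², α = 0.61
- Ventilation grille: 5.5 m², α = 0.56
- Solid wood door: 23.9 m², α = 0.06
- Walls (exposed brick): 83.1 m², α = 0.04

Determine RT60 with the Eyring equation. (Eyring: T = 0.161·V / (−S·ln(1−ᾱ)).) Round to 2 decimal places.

Total surface area S = 23.8 + 111.6 + 111.6 + 5.5 + 23.9 + 83.1 = 359.5 m².
Σ(Sᵢαᵢ) = 23.8×0.11 + 111.6×0.02 + 111.6×0.61 + 5.5×0.56 + 23.9×0.06 + 83.1×0.04 = 80.764.
Mean coefficient ᾱ = A/S = 0.2247.
Eyring denominator: −S ln(1−ᾱ) = 91.495.
V = 12 × 9.3 × 3.2 = 357.12 m³.
RT60 = 0.161 × 357.12 / 91.495 = 0.63 s.

0.63 s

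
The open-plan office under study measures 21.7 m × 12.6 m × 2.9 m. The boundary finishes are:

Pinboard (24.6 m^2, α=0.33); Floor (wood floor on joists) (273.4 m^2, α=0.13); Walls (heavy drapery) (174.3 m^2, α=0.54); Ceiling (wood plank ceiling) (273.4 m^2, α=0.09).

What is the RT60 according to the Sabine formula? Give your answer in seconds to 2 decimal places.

Total absorption A = 24.6·0.33 + 273.4·0.13 + 174.3·0.54 + 273.4·0.09
  = 8.118 + 35.542 + 94.122 + 24.606 = 162.388 m^2 sabins.
Room volume: 792.918 m³.
RT60 = 0.161 · V / A = 0.161 × 792.918 / 162.388 = 0.79 s.

0.79 s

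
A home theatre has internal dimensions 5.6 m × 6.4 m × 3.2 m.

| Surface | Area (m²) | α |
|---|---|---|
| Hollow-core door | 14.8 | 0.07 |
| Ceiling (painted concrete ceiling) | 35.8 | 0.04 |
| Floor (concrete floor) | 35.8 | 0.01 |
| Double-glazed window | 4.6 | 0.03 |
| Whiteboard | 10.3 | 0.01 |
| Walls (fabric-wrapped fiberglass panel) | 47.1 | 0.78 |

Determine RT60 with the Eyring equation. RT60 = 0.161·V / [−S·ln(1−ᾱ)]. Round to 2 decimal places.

0.40 seconds

Total surface area S = 14.8 + 35.8 + 35.8 + 4.6 + 10.3 + 47.1 = 148.4 m².
Σ(Sᵢαᵢ) = 14.8×0.07 + 35.8×0.04 + 35.8×0.01 + 4.6×0.03 + 10.3×0.01 + 47.1×0.78 = 39.805.
Mean coefficient ᾱ = A/S = 0.2682.
−S·ln(1−ᾱ) = −148.4 × ln(1 − 0.2682) = 46.338.
V = 5.6 × 6.4 × 3.2 = 114.688 m³.
RT60 = 0.161 × 114.688 / 46.338 = 0.40 s.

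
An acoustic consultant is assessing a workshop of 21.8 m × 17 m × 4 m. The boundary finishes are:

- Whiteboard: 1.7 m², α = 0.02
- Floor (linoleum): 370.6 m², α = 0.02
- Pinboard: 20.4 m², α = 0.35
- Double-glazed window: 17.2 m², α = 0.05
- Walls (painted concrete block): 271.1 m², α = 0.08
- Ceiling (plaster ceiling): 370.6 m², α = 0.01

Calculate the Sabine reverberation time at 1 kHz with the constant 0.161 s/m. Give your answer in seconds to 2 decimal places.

A = Σ Sᵢαᵢ = 1.7·0.02 + 370.6·0.02 + 20.4·0.35 + 17.2·0.05 + 271.1·0.08 + 370.6·0.01 = 40.840 sabins.
V = 21.8·17·4 = 1482.4 m³.
Sabine: RT60 = 0.161 × 1482.4 / 40.840 = 5.84 s.

5.84 s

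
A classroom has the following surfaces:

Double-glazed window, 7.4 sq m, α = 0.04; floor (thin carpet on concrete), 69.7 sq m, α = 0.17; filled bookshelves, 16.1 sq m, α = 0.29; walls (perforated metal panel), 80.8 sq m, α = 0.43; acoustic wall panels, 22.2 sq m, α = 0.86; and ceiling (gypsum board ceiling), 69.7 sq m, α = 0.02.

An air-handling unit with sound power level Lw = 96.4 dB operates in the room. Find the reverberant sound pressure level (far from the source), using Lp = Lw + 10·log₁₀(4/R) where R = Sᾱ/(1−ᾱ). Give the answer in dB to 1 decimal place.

82.5 dB

Σ(Sᵢαᵢ) = 7.4·0.04 + 69.7·0.17 + 16.1·0.29 + 80.8·0.43 + 22.2·0.86 + 69.7·0.02 = 72.044; total area S = 265.9 sq m.
ᾱ = 72.044/265.9 = 0.2709; R = Sᾱ/(1−ᾱ) = 72.044/(1−0.2709) = 98.812 sq m.
Lp = Lw + 10 log₁₀(4/R) = 96.4 -13.93 = 82.5 dB.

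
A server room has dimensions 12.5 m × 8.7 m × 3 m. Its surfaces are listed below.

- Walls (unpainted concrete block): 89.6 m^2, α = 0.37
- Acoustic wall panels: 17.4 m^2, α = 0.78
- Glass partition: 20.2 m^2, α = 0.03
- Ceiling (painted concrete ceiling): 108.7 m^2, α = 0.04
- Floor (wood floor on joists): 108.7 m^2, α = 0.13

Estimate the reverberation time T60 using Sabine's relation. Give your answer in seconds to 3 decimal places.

0.798 seconds

Equivalent absorption area: A = 89.6*0.37 + 17.4*0.78 + 20.2*0.03 + 108.7*0.04 + 108.7*0.13 = 65.809 m^2.
V = 12.5·8.7·3 = 326.25 m³.
Sabine: RT60 = 0.161 × 326.25 / 65.809 = 0.798 s.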